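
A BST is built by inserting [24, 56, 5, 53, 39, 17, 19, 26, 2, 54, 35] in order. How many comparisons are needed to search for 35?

Search path for 35: 24 -> 56 -> 53 -> 39 -> 26 -> 35
Found: True
Comparisons: 6


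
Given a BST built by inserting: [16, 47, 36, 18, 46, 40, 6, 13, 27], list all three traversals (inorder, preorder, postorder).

Tree insertion order: [16, 47, 36, 18, 46, 40, 6, 13, 27]
Tree (level-order array): [16, 6, 47, None, 13, 36, None, None, None, 18, 46, None, 27, 40]
Inorder (L, root, R): [6, 13, 16, 18, 27, 36, 40, 46, 47]
Preorder (root, L, R): [16, 6, 13, 47, 36, 18, 27, 46, 40]
Postorder (L, R, root): [13, 6, 27, 18, 40, 46, 36, 47, 16]


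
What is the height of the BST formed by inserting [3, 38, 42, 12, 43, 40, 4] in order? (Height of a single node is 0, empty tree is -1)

Insertion order: [3, 38, 42, 12, 43, 40, 4]
Tree (level-order array): [3, None, 38, 12, 42, 4, None, 40, 43]
Compute height bottom-up (empty subtree = -1):
  height(4) = 1 + max(-1, -1) = 0
  height(12) = 1 + max(0, -1) = 1
  height(40) = 1 + max(-1, -1) = 0
  height(43) = 1 + max(-1, -1) = 0
  height(42) = 1 + max(0, 0) = 1
  height(38) = 1 + max(1, 1) = 2
  height(3) = 1 + max(-1, 2) = 3
Height = 3


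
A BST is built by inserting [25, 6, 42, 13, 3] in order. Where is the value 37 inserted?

Starting tree (level order): [25, 6, 42, 3, 13]
Insertion path: 25 -> 42
Result: insert 37 as left child of 42
Final tree (level order): [25, 6, 42, 3, 13, 37]


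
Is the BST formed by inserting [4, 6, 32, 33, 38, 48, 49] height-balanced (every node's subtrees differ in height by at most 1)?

Tree (level-order array): [4, None, 6, None, 32, None, 33, None, 38, None, 48, None, 49]
Definition: a tree is height-balanced if, at every node, |h(left) - h(right)| <= 1 (empty subtree has height -1).
Bottom-up per-node check:
  node 49: h_left=-1, h_right=-1, diff=0 [OK], height=0
  node 48: h_left=-1, h_right=0, diff=1 [OK], height=1
  node 38: h_left=-1, h_right=1, diff=2 [FAIL (|-1-1|=2 > 1)], height=2
  node 33: h_left=-1, h_right=2, diff=3 [FAIL (|-1-2|=3 > 1)], height=3
  node 32: h_left=-1, h_right=3, diff=4 [FAIL (|-1-3|=4 > 1)], height=4
  node 6: h_left=-1, h_right=4, diff=5 [FAIL (|-1-4|=5 > 1)], height=5
  node 4: h_left=-1, h_right=5, diff=6 [FAIL (|-1-5|=6 > 1)], height=6
Node 38 violates the condition: |-1 - 1| = 2 > 1.
Result: Not balanced


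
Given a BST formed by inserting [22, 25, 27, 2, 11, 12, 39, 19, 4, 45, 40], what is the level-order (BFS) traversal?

Tree insertion order: [22, 25, 27, 2, 11, 12, 39, 19, 4, 45, 40]
Tree (level-order array): [22, 2, 25, None, 11, None, 27, 4, 12, None, 39, None, None, None, 19, None, 45, None, None, 40]
BFS from the root, enqueuing left then right child of each popped node:
  queue [22] -> pop 22, enqueue [2, 25], visited so far: [22]
  queue [2, 25] -> pop 2, enqueue [11], visited so far: [22, 2]
  queue [25, 11] -> pop 25, enqueue [27], visited so far: [22, 2, 25]
  queue [11, 27] -> pop 11, enqueue [4, 12], visited so far: [22, 2, 25, 11]
  queue [27, 4, 12] -> pop 27, enqueue [39], visited so far: [22, 2, 25, 11, 27]
  queue [4, 12, 39] -> pop 4, enqueue [none], visited so far: [22, 2, 25, 11, 27, 4]
  queue [12, 39] -> pop 12, enqueue [19], visited so far: [22, 2, 25, 11, 27, 4, 12]
  queue [39, 19] -> pop 39, enqueue [45], visited so far: [22, 2, 25, 11, 27, 4, 12, 39]
  queue [19, 45] -> pop 19, enqueue [none], visited so far: [22, 2, 25, 11, 27, 4, 12, 39, 19]
  queue [45] -> pop 45, enqueue [40], visited so far: [22, 2, 25, 11, 27, 4, 12, 39, 19, 45]
  queue [40] -> pop 40, enqueue [none], visited so far: [22, 2, 25, 11, 27, 4, 12, 39, 19, 45, 40]
Result: [22, 2, 25, 11, 27, 4, 12, 39, 19, 45, 40]


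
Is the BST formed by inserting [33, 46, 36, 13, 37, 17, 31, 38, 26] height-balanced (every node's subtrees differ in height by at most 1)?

Tree (level-order array): [33, 13, 46, None, 17, 36, None, None, 31, None, 37, 26, None, None, 38]
Definition: a tree is height-balanced if, at every node, |h(left) - h(right)| <= 1 (empty subtree has height -1).
Bottom-up per-node check:
  node 26: h_left=-1, h_right=-1, diff=0 [OK], height=0
  node 31: h_left=0, h_right=-1, diff=1 [OK], height=1
  node 17: h_left=-1, h_right=1, diff=2 [FAIL (|-1-1|=2 > 1)], height=2
  node 13: h_left=-1, h_right=2, diff=3 [FAIL (|-1-2|=3 > 1)], height=3
  node 38: h_left=-1, h_right=-1, diff=0 [OK], height=0
  node 37: h_left=-1, h_right=0, diff=1 [OK], height=1
  node 36: h_left=-1, h_right=1, diff=2 [FAIL (|-1-1|=2 > 1)], height=2
  node 46: h_left=2, h_right=-1, diff=3 [FAIL (|2--1|=3 > 1)], height=3
  node 33: h_left=3, h_right=3, diff=0 [OK], height=4
Node 17 violates the condition: |-1 - 1| = 2 > 1.
Result: Not balanced


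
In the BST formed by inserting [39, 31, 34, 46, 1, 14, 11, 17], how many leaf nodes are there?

Tree built from: [39, 31, 34, 46, 1, 14, 11, 17]
Tree (level-order array): [39, 31, 46, 1, 34, None, None, None, 14, None, None, 11, 17]
Rule: A leaf has 0 children.
Per-node child counts:
  node 39: 2 child(ren)
  node 31: 2 child(ren)
  node 1: 1 child(ren)
  node 14: 2 child(ren)
  node 11: 0 child(ren)
  node 17: 0 child(ren)
  node 34: 0 child(ren)
  node 46: 0 child(ren)
Matching nodes: [11, 17, 34, 46]
Count of leaf nodes: 4


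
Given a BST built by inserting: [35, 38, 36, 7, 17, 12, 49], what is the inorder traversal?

Tree insertion order: [35, 38, 36, 7, 17, 12, 49]
Tree (level-order array): [35, 7, 38, None, 17, 36, 49, 12]
Inorder traversal: [7, 12, 17, 35, 36, 38, 49]


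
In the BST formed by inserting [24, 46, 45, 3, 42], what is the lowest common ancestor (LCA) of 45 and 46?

Tree insertion order: [24, 46, 45, 3, 42]
Tree (level-order array): [24, 3, 46, None, None, 45, None, 42]
In a BST, the LCA of p=45, q=46 is the first node v on the
root-to-leaf path with p <= v <= q (go left if both < v, right if both > v).
Walk from root:
  at 24: both 45 and 46 > 24, go right
  at 46: 45 <= 46 <= 46, this is the LCA
LCA = 46


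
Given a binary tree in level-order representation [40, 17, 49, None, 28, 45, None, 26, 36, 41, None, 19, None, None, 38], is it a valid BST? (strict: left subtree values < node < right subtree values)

Level-order array: [40, 17, 49, None, 28, 45, None, 26, 36, 41, None, 19, None, None, 38]
Validate using subtree bounds (lo, hi): at each node, require lo < value < hi,
then recurse left with hi=value and right with lo=value.
Preorder trace (stopping at first violation):
  at node 40 with bounds (-inf, +inf): OK
  at node 17 with bounds (-inf, 40): OK
  at node 28 with bounds (17, 40): OK
  at node 26 with bounds (17, 28): OK
  at node 19 with bounds (17, 26): OK
  at node 36 with bounds (28, 40): OK
  at node 38 with bounds (36, 40): OK
  at node 49 with bounds (40, +inf): OK
  at node 45 with bounds (40, 49): OK
  at node 41 with bounds (40, 45): OK
No violation found at any node.
Result: Valid BST


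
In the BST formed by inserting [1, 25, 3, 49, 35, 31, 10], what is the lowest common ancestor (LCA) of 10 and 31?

Tree insertion order: [1, 25, 3, 49, 35, 31, 10]
Tree (level-order array): [1, None, 25, 3, 49, None, 10, 35, None, None, None, 31]
In a BST, the LCA of p=10, q=31 is the first node v on the
root-to-leaf path with p <= v <= q (go left if both < v, right if both > v).
Walk from root:
  at 1: both 10 and 31 > 1, go right
  at 25: 10 <= 25 <= 31, this is the LCA
LCA = 25


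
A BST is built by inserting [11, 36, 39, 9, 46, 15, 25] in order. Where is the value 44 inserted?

Starting tree (level order): [11, 9, 36, None, None, 15, 39, None, 25, None, 46]
Insertion path: 11 -> 36 -> 39 -> 46
Result: insert 44 as left child of 46
Final tree (level order): [11, 9, 36, None, None, 15, 39, None, 25, None, 46, None, None, 44]


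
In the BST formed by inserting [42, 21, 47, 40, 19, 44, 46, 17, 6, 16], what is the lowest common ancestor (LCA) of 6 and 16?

Tree insertion order: [42, 21, 47, 40, 19, 44, 46, 17, 6, 16]
Tree (level-order array): [42, 21, 47, 19, 40, 44, None, 17, None, None, None, None, 46, 6, None, None, None, None, 16]
In a BST, the LCA of p=6, q=16 is the first node v on the
root-to-leaf path with p <= v <= q (go left if both < v, right if both > v).
Walk from root:
  at 42: both 6 and 16 < 42, go left
  at 21: both 6 and 16 < 21, go left
  at 19: both 6 and 16 < 19, go left
  at 17: both 6 and 16 < 17, go left
  at 6: 6 <= 6 <= 16, this is the LCA
LCA = 6


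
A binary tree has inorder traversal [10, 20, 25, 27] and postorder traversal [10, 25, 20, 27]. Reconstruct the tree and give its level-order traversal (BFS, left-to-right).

Inorder:   [10, 20, 25, 27]
Postorder: [10, 25, 20, 27]
Algorithm: postorder visits root last, so walk postorder right-to-left;
each value is the root of the current inorder slice — split it at that
value, recurse on the right subtree first, then the left.
Recursive splits:
  root=27; inorder splits into left=[10, 20, 25], right=[]
  root=20; inorder splits into left=[10], right=[25]
  root=25; inorder splits into left=[], right=[]
  root=10; inorder splits into left=[], right=[]
Reconstructed level-order: [27, 20, 10, 25]


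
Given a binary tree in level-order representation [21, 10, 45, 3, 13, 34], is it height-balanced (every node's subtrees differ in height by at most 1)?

Tree (level-order array): [21, 10, 45, 3, 13, 34]
Definition: a tree is height-balanced if, at every node, |h(left) - h(right)| <= 1 (empty subtree has height -1).
Bottom-up per-node check:
  node 3: h_left=-1, h_right=-1, diff=0 [OK], height=0
  node 13: h_left=-1, h_right=-1, diff=0 [OK], height=0
  node 10: h_left=0, h_right=0, diff=0 [OK], height=1
  node 34: h_left=-1, h_right=-1, diff=0 [OK], height=0
  node 45: h_left=0, h_right=-1, diff=1 [OK], height=1
  node 21: h_left=1, h_right=1, diff=0 [OK], height=2
All nodes satisfy the balance condition.
Result: Balanced


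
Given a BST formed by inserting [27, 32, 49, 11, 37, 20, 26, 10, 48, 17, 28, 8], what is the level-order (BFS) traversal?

Tree insertion order: [27, 32, 49, 11, 37, 20, 26, 10, 48, 17, 28, 8]
Tree (level-order array): [27, 11, 32, 10, 20, 28, 49, 8, None, 17, 26, None, None, 37, None, None, None, None, None, None, None, None, 48]
BFS from the root, enqueuing left then right child of each popped node:
  queue [27] -> pop 27, enqueue [11, 32], visited so far: [27]
  queue [11, 32] -> pop 11, enqueue [10, 20], visited so far: [27, 11]
  queue [32, 10, 20] -> pop 32, enqueue [28, 49], visited so far: [27, 11, 32]
  queue [10, 20, 28, 49] -> pop 10, enqueue [8], visited so far: [27, 11, 32, 10]
  queue [20, 28, 49, 8] -> pop 20, enqueue [17, 26], visited so far: [27, 11, 32, 10, 20]
  queue [28, 49, 8, 17, 26] -> pop 28, enqueue [none], visited so far: [27, 11, 32, 10, 20, 28]
  queue [49, 8, 17, 26] -> pop 49, enqueue [37], visited so far: [27, 11, 32, 10, 20, 28, 49]
  queue [8, 17, 26, 37] -> pop 8, enqueue [none], visited so far: [27, 11, 32, 10, 20, 28, 49, 8]
  queue [17, 26, 37] -> pop 17, enqueue [none], visited so far: [27, 11, 32, 10, 20, 28, 49, 8, 17]
  queue [26, 37] -> pop 26, enqueue [none], visited so far: [27, 11, 32, 10, 20, 28, 49, 8, 17, 26]
  queue [37] -> pop 37, enqueue [48], visited so far: [27, 11, 32, 10, 20, 28, 49, 8, 17, 26, 37]
  queue [48] -> pop 48, enqueue [none], visited so far: [27, 11, 32, 10, 20, 28, 49, 8, 17, 26, 37, 48]
Result: [27, 11, 32, 10, 20, 28, 49, 8, 17, 26, 37, 48]


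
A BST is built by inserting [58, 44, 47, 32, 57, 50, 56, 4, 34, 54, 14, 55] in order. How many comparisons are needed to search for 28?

Search path for 28: 58 -> 44 -> 32 -> 4 -> 14
Found: False
Comparisons: 5


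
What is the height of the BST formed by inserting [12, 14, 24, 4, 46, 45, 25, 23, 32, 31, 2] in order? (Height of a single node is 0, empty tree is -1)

Insertion order: [12, 14, 24, 4, 46, 45, 25, 23, 32, 31, 2]
Tree (level-order array): [12, 4, 14, 2, None, None, 24, None, None, 23, 46, None, None, 45, None, 25, None, None, 32, 31]
Compute height bottom-up (empty subtree = -1):
  height(2) = 1 + max(-1, -1) = 0
  height(4) = 1 + max(0, -1) = 1
  height(23) = 1 + max(-1, -1) = 0
  height(31) = 1 + max(-1, -1) = 0
  height(32) = 1 + max(0, -1) = 1
  height(25) = 1 + max(-1, 1) = 2
  height(45) = 1 + max(2, -1) = 3
  height(46) = 1 + max(3, -1) = 4
  height(24) = 1 + max(0, 4) = 5
  height(14) = 1 + max(-1, 5) = 6
  height(12) = 1 + max(1, 6) = 7
Height = 7


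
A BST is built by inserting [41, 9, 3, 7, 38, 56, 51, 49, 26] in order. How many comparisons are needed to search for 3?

Search path for 3: 41 -> 9 -> 3
Found: True
Comparisons: 3


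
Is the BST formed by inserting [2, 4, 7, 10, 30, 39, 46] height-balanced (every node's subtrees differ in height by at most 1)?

Tree (level-order array): [2, None, 4, None, 7, None, 10, None, 30, None, 39, None, 46]
Definition: a tree is height-balanced if, at every node, |h(left) - h(right)| <= 1 (empty subtree has height -1).
Bottom-up per-node check:
  node 46: h_left=-1, h_right=-1, diff=0 [OK], height=0
  node 39: h_left=-1, h_right=0, diff=1 [OK], height=1
  node 30: h_left=-1, h_right=1, diff=2 [FAIL (|-1-1|=2 > 1)], height=2
  node 10: h_left=-1, h_right=2, diff=3 [FAIL (|-1-2|=3 > 1)], height=3
  node 7: h_left=-1, h_right=3, diff=4 [FAIL (|-1-3|=4 > 1)], height=4
  node 4: h_left=-1, h_right=4, diff=5 [FAIL (|-1-4|=5 > 1)], height=5
  node 2: h_left=-1, h_right=5, diff=6 [FAIL (|-1-5|=6 > 1)], height=6
Node 30 violates the condition: |-1 - 1| = 2 > 1.
Result: Not balanced


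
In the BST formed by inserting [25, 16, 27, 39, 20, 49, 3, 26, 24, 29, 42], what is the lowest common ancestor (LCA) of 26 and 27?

Tree insertion order: [25, 16, 27, 39, 20, 49, 3, 26, 24, 29, 42]
Tree (level-order array): [25, 16, 27, 3, 20, 26, 39, None, None, None, 24, None, None, 29, 49, None, None, None, None, 42]
In a BST, the LCA of p=26, q=27 is the first node v on the
root-to-leaf path with p <= v <= q (go left if both < v, right if both > v).
Walk from root:
  at 25: both 26 and 27 > 25, go right
  at 27: 26 <= 27 <= 27, this is the LCA
LCA = 27


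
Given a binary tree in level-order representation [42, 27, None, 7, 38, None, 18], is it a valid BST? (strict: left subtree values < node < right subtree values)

Level-order array: [42, 27, None, 7, 38, None, 18]
Validate using subtree bounds (lo, hi): at each node, require lo < value < hi,
then recurse left with hi=value and right with lo=value.
Preorder trace (stopping at first violation):
  at node 42 with bounds (-inf, +inf): OK
  at node 27 with bounds (-inf, 42): OK
  at node 7 with bounds (-inf, 27): OK
  at node 18 with bounds (7, 27): OK
  at node 38 with bounds (27, 42): OK
No violation found at any node.
Result: Valid BST


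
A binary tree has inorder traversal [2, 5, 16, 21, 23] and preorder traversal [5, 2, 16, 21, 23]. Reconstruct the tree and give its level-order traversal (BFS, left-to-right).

Inorder:  [2, 5, 16, 21, 23]
Preorder: [5, 2, 16, 21, 23]
Algorithm: preorder visits root first, so consume preorder in order;
for each root, split the current inorder slice at that value into
left-subtree inorder and right-subtree inorder, then recurse.
Recursive splits:
  root=5; inorder splits into left=[2], right=[16, 21, 23]
  root=2; inorder splits into left=[], right=[]
  root=16; inorder splits into left=[], right=[21, 23]
  root=21; inorder splits into left=[], right=[23]
  root=23; inorder splits into left=[], right=[]
Reconstructed level-order: [5, 2, 16, 21, 23]


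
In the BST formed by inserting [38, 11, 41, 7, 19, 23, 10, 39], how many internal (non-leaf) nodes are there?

Tree built from: [38, 11, 41, 7, 19, 23, 10, 39]
Tree (level-order array): [38, 11, 41, 7, 19, 39, None, None, 10, None, 23]
Rule: An internal node has at least one child.
Per-node child counts:
  node 38: 2 child(ren)
  node 11: 2 child(ren)
  node 7: 1 child(ren)
  node 10: 0 child(ren)
  node 19: 1 child(ren)
  node 23: 0 child(ren)
  node 41: 1 child(ren)
  node 39: 0 child(ren)
Matching nodes: [38, 11, 7, 19, 41]
Count of internal (non-leaf) nodes: 5


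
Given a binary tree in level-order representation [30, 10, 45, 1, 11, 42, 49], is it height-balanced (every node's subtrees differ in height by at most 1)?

Tree (level-order array): [30, 10, 45, 1, 11, 42, 49]
Definition: a tree is height-balanced if, at every node, |h(left) - h(right)| <= 1 (empty subtree has height -1).
Bottom-up per-node check:
  node 1: h_left=-1, h_right=-1, diff=0 [OK], height=0
  node 11: h_left=-1, h_right=-1, diff=0 [OK], height=0
  node 10: h_left=0, h_right=0, diff=0 [OK], height=1
  node 42: h_left=-1, h_right=-1, diff=0 [OK], height=0
  node 49: h_left=-1, h_right=-1, diff=0 [OK], height=0
  node 45: h_left=0, h_right=0, diff=0 [OK], height=1
  node 30: h_left=1, h_right=1, diff=0 [OK], height=2
All nodes satisfy the balance condition.
Result: Balanced


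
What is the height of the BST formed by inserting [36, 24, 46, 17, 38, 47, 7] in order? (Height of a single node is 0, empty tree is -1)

Insertion order: [36, 24, 46, 17, 38, 47, 7]
Tree (level-order array): [36, 24, 46, 17, None, 38, 47, 7]
Compute height bottom-up (empty subtree = -1):
  height(7) = 1 + max(-1, -1) = 0
  height(17) = 1 + max(0, -1) = 1
  height(24) = 1 + max(1, -1) = 2
  height(38) = 1 + max(-1, -1) = 0
  height(47) = 1 + max(-1, -1) = 0
  height(46) = 1 + max(0, 0) = 1
  height(36) = 1 + max(2, 1) = 3
Height = 3


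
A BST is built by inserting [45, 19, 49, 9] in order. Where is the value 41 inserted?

Starting tree (level order): [45, 19, 49, 9]
Insertion path: 45 -> 19
Result: insert 41 as right child of 19
Final tree (level order): [45, 19, 49, 9, 41]


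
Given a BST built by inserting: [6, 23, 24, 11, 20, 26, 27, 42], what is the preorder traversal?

Tree insertion order: [6, 23, 24, 11, 20, 26, 27, 42]
Tree (level-order array): [6, None, 23, 11, 24, None, 20, None, 26, None, None, None, 27, None, 42]
Preorder traversal: [6, 23, 11, 20, 24, 26, 27, 42]


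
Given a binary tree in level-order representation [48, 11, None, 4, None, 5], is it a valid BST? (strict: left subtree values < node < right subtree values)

Level-order array: [48, 11, None, 4, None, 5]
Validate using subtree bounds (lo, hi): at each node, require lo < value < hi,
then recurse left with hi=value and right with lo=value.
Preorder trace (stopping at first violation):
  at node 48 with bounds (-inf, +inf): OK
  at node 11 with bounds (-inf, 48): OK
  at node 4 with bounds (-inf, 11): OK
  at node 5 with bounds (-inf, 4): VIOLATION
Node 5 violates its bound: not (-inf < 5 < 4).
Result: Not a valid BST


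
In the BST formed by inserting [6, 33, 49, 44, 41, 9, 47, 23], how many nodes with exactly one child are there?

Tree built from: [6, 33, 49, 44, 41, 9, 47, 23]
Tree (level-order array): [6, None, 33, 9, 49, None, 23, 44, None, None, None, 41, 47]
Rule: These are nodes with exactly 1 non-null child.
Per-node child counts:
  node 6: 1 child(ren)
  node 33: 2 child(ren)
  node 9: 1 child(ren)
  node 23: 0 child(ren)
  node 49: 1 child(ren)
  node 44: 2 child(ren)
  node 41: 0 child(ren)
  node 47: 0 child(ren)
Matching nodes: [6, 9, 49]
Count of nodes with exactly one child: 3


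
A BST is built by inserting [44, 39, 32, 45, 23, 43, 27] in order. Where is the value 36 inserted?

Starting tree (level order): [44, 39, 45, 32, 43, None, None, 23, None, None, None, None, 27]
Insertion path: 44 -> 39 -> 32
Result: insert 36 as right child of 32
Final tree (level order): [44, 39, 45, 32, 43, None, None, 23, 36, None, None, None, 27]


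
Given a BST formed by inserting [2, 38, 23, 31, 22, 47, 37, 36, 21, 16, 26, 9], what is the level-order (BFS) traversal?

Tree insertion order: [2, 38, 23, 31, 22, 47, 37, 36, 21, 16, 26, 9]
Tree (level-order array): [2, None, 38, 23, 47, 22, 31, None, None, 21, None, 26, 37, 16, None, None, None, 36, None, 9]
BFS from the root, enqueuing left then right child of each popped node:
  queue [2] -> pop 2, enqueue [38], visited so far: [2]
  queue [38] -> pop 38, enqueue [23, 47], visited so far: [2, 38]
  queue [23, 47] -> pop 23, enqueue [22, 31], visited so far: [2, 38, 23]
  queue [47, 22, 31] -> pop 47, enqueue [none], visited so far: [2, 38, 23, 47]
  queue [22, 31] -> pop 22, enqueue [21], visited so far: [2, 38, 23, 47, 22]
  queue [31, 21] -> pop 31, enqueue [26, 37], visited so far: [2, 38, 23, 47, 22, 31]
  queue [21, 26, 37] -> pop 21, enqueue [16], visited so far: [2, 38, 23, 47, 22, 31, 21]
  queue [26, 37, 16] -> pop 26, enqueue [none], visited so far: [2, 38, 23, 47, 22, 31, 21, 26]
  queue [37, 16] -> pop 37, enqueue [36], visited so far: [2, 38, 23, 47, 22, 31, 21, 26, 37]
  queue [16, 36] -> pop 16, enqueue [9], visited so far: [2, 38, 23, 47, 22, 31, 21, 26, 37, 16]
  queue [36, 9] -> pop 36, enqueue [none], visited so far: [2, 38, 23, 47, 22, 31, 21, 26, 37, 16, 36]
  queue [9] -> pop 9, enqueue [none], visited so far: [2, 38, 23, 47, 22, 31, 21, 26, 37, 16, 36, 9]
Result: [2, 38, 23, 47, 22, 31, 21, 26, 37, 16, 36, 9]


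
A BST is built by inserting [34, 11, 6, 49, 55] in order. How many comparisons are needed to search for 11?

Search path for 11: 34 -> 11
Found: True
Comparisons: 2


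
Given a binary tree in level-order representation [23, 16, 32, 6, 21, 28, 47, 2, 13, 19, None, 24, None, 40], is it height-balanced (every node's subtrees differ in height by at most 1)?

Tree (level-order array): [23, 16, 32, 6, 21, 28, 47, 2, 13, 19, None, 24, None, 40]
Definition: a tree is height-balanced if, at every node, |h(left) - h(right)| <= 1 (empty subtree has height -1).
Bottom-up per-node check:
  node 2: h_left=-1, h_right=-1, diff=0 [OK], height=0
  node 13: h_left=-1, h_right=-1, diff=0 [OK], height=0
  node 6: h_left=0, h_right=0, diff=0 [OK], height=1
  node 19: h_left=-1, h_right=-1, diff=0 [OK], height=0
  node 21: h_left=0, h_right=-1, diff=1 [OK], height=1
  node 16: h_left=1, h_right=1, diff=0 [OK], height=2
  node 24: h_left=-1, h_right=-1, diff=0 [OK], height=0
  node 28: h_left=0, h_right=-1, diff=1 [OK], height=1
  node 40: h_left=-1, h_right=-1, diff=0 [OK], height=0
  node 47: h_left=0, h_right=-1, diff=1 [OK], height=1
  node 32: h_left=1, h_right=1, diff=0 [OK], height=2
  node 23: h_left=2, h_right=2, diff=0 [OK], height=3
All nodes satisfy the balance condition.
Result: Balanced


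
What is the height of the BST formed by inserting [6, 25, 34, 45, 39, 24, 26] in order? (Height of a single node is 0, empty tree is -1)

Insertion order: [6, 25, 34, 45, 39, 24, 26]
Tree (level-order array): [6, None, 25, 24, 34, None, None, 26, 45, None, None, 39]
Compute height bottom-up (empty subtree = -1):
  height(24) = 1 + max(-1, -1) = 0
  height(26) = 1 + max(-1, -1) = 0
  height(39) = 1 + max(-1, -1) = 0
  height(45) = 1 + max(0, -1) = 1
  height(34) = 1 + max(0, 1) = 2
  height(25) = 1 + max(0, 2) = 3
  height(6) = 1 + max(-1, 3) = 4
Height = 4


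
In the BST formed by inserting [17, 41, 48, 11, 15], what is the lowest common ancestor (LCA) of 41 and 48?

Tree insertion order: [17, 41, 48, 11, 15]
Tree (level-order array): [17, 11, 41, None, 15, None, 48]
In a BST, the LCA of p=41, q=48 is the first node v on the
root-to-leaf path with p <= v <= q (go left if both < v, right if both > v).
Walk from root:
  at 17: both 41 and 48 > 17, go right
  at 41: 41 <= 41 <= 48, this is the LCA
LCA = 41


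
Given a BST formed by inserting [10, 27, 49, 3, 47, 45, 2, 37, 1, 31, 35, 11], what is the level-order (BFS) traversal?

Tree insertion order: [10, 27, 49, 3, 47, 45, 2, 37, 1, 31, 35, 11]
Tree (level-order array): [10, 3, 27, 2, None, 11, 49, 1, None, None, None, 47, None, None, None, 45, None, 37, None, 31, None, None, 35]
BFS from the root, enqueuing left then right child of each popped node:
  queue [10] -> pop 10, enqueue [3, 27], visited so far: [10]
  queue [3, 27] -> pop 3, enqueue [2], visited so far: [10, 3]
  queue [27, 2] -> pop 27, enqueue [11, 49], visited so far: [10, 3, 27]
  queue [2, 11, 49] -> pop 2, enqueue [1], visited so far: [10, 3, 27, 2]
  queue [11, 49, 1] -> pop 11, enqueue [none], visited so far: [10, 3, 27, 2, 11]
  queue [49, 1] -> pop 49, enqueue [47], visited so far: [10, 3, 27, 2, 11, 49]
  queue [1, 47] -> pop 1, enqueue [none], visited so far: [10, 3, 27, 2, 11, 49, 1]
  queue [47] -> pop 47, enqueue [45], visited so far: [10, 3, 27, 2, 11, 49, 1, 47]
  queue [45] -> pop 45, enqueue [37], visited so far: [10, 3, 27, 2, 11, 49, 1, 47, 45]
  queue [37] -> pop 37, enqueue [31], visited so far: [10, 3, 27, 2, 11, 49, 1, 47, 45, 37]
  queue [31] -> pop 31, enqueue [35], visited so far: [10, 3, 27, 2, 11, 49, 1, 47, 45, 37, 31]
  queue [35] -> pop 35, enqueue [none], visited so far: [10, 3, 27, 2, 11, 49, 1, 47, 45, 37, 31, 35]
Result: [10, 3, 27, 2, 11, 49, 1, 47, 45, 37, 31, 35]


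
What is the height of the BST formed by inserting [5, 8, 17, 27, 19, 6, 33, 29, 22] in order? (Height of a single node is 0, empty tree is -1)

Insertion order: [5, 8, 17, 27, 19, 6, 33, 29, 22]
Tree (level-order array): [5, None, 8, 6, 17, None, None, None, 27, 19, 33, None, 22, 29]
Compute height bottom-up (empty subtree = -1):
  height(6) = 1 + max(-1, -1) = 0
  height(22) = 1 + max(-1, -1) = 0
  height(19) = 1 + max(-1, 0) = 1
  height(29) = 1 + max(-1, -1) = 0
  height(33) = 1 + max(0, -1) = 1
  height(27) = 1 + max(1, 1) = 2
  height(17) = 1 + max(-1, 2) = 3
  height(8) = 1 + max(0, 3) = 4
  height(5) = 1 + max(-1, 4) = 5
Height = 5


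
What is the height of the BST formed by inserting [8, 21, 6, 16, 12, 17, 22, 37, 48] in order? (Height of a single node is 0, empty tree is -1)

Insertion order: [8, 21, 6, 16, 12, 17, 22, 37, 48]
Tree (level-order array): [8, 6, 21, None, None, 16, 22, 12, 17, None, 37, None, None, None, None, None, 48]
Compute height bottom-up (empty subtree = -1):
  height(6) = 1 + max(-1, -1) = 0
  height(12) = 1 + max(-1, -1) = 0
  height(17) = 1 + max(-1, -1) = 0
  height(16) = 1 + max(0, 0) = 1
  height(48) = 1 + max(-1, -1) = 0
  height(37) = 1 + max(-1, 0) = 1
  height(22) = 1 + max(-1, 1) = 2
  height(21) = 1 + max(1, 2) = 3
  height(8) = 1 + max(0, 3) = 4
Height = 4


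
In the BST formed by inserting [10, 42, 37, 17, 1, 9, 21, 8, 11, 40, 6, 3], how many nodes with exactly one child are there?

Tree built from: [10, 42, 37, 17, 1, 9, 21, 8, 11, 40, 6, 3]
Tree (level-order array): [10, 1, 42, None, 9, 37, None, 8, None, 17, 40, 6, None, 11, 21, None, None, 3]
Rule: These are nodes with exactly 1 non-null child.
Per-node child counts:
  node 10: 2 child(ren)
  node 1: 1 child(ren)
  node 9: 1 child(ren)
  node 8: 1 child(ren)
  node 6: 1 child(ren)
  node 3: 0 child(ren)
  node 42: 1 child(ren)
  node 37: 2 child(ren)
  node 17: 2 child(ren)
  node 11: 0 child(ren)
  node 21: 0 child(ren)
  node 40: 0 child(ren)
Matching nodes: [1, 9, 8, 6, 42]
Count of nodes with exactly one child: 5


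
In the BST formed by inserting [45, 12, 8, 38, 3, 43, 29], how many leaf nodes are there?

Tree built from: [45, 12, 8, 38, 3, 43, 29]
Tree (level-order array): [45, 12, None, 8, 38, 3, None, 29, 43]
Rule: A leaf has 0 children.
Per-node child counts:
  node 45: 1 child(ren)
  node 12: 2 child(ren)
  node 8: 1 child(ren)
  node 3: 0 child(ren)
  node 38: 2 child(ren)
  node 29: 0 child(ren)
  node 43: 0 child(ren)
Matching nodes: [3, 29, 43]
Count of leaf nodes: 3


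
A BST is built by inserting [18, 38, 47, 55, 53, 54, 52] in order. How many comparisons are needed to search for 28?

Search path for 28: 18 -> 38
Found: False
Comparisons: 2


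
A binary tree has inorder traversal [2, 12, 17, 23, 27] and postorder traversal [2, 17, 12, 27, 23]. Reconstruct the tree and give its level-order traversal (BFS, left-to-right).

Inorder:   [2, 12, 17, 23, 27]
Postorder: [2, 17, 12, 27, 23]
Algorithm: postorder visits root last, so walk postorder right-to-left;
each value is the root of the current inorder slice — split it at that
value, recurse on the right subtree first, then the left.
Recursive splits:
  root=23; inorder splits into left=[2, 12, 17], right=[27]
  root=27; inorder splits into left=[], right=[]
  root=12; inorder splits into left=[2], right=[17]
  root=17; inorder splits into left=[], right=[]
  root=2; inorder splits into left=[], right=[]
Reconstructed level-order: [23, 12, 27, 2, 17]


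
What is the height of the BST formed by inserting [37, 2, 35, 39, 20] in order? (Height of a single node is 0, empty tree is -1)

Insertion order: [37, 2, 35, 39, 20]
Tree (level-order array): [37, 2, 39, None, 35, None, None, 20]
Compute height bottom-up (empty subtree = -1):
  height(20) = 1 + max(-1, -1) = 0
  height(35) = 1 + max(0, -1) = 1
  height(2) = 1 + max(-1, 1) = 2
  height(39) = 1 + max(-1, -1) = 0
  height(37) = 1 + max(2, 0) = 3
Height = 3


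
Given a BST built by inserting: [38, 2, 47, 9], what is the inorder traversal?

Tree insertion order: [38, 2, 47, 9]
Tree (level-order array): [38, 2, 47, None, 9]
Inorder traversal: [2, 9, 38, 47]


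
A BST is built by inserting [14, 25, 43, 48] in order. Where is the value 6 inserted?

Starting tree (level order): [14, None, 25, None, 43, None, 48]
Insertion path: 14
Result: insert 6 as left child of 14
Final tree (level order): [14, 6, 25, None, None, None, 43, None, 48]


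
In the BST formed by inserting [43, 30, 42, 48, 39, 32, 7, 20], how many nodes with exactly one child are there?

Tree built from: [43, 30, 42, 48, 39, 32, 7, 20]
Tree (level-order array): [43, 30, 48, 7, 42, None, None, None, 20, 39, None, None, None, 32]
Rule: These are nodes with exactly 1 non-null child.
Per-node child counts:
  node 43: 2 child(ren)
  node 30: 2 child(ren)
  node 7: 1 child(ren)
  node 20: 0 child(ren)
  node 42: 1 child(ren)
  node 39: 1 child(ren)
  node 32: 0 child(ren)
  node 48: 0 child(ren)
Matching nodes: [7, 42, 39]
Count of nodes with exactly one child: 3


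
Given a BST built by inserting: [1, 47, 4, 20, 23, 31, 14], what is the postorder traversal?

Tree insertion order: [1, 47, 4, 20, 23, 31, 14]
Tree (level-order array): [1, None, 47, 4, None, None, 20, 14, 23, None, None, None, 31]
Postorder traversal: [14, 31, 23, 20, 4, 47, 1]


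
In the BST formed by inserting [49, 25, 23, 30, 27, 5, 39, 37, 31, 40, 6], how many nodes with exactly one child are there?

Tree built from: [49, 25, 23, 30, 27, 5, 39, 37, 31, 40, 6]
Tree (level-order array): [49, 25, None, 23, 30, 5, None, 27, 39, None, 6, None, None, 37, 40, None, None, 31]
Rule: These are nodes with exactly 1 non-null child.
Per-node child counts:
  node 49: 1 child(ren)
  node 25: 2 child(ren)
  node 23: 1 child(ren)
  node 5: 1 child(ren)
  node 6: 0 child(ren)
  node 30: 2 child(ren)
  node 27: 0 child(ren)
  node 39: 2 child(ren)
  node 37: 1 child(ren)
  node 31: 0 child(ren)
  node 40: 0 child(ren)
Matching nodes: [49, 23, 5, 37]
Count of nodes with exactly one child: 4


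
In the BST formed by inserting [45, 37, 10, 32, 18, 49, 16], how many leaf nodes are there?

Tree built from: [45, 37, 10, 32, 18, 49, 16]
Tree (level-order array): [45, 37, 49, 10, None, None, None, None, 32, 18, None, 16]
Rule: A leaf has 0 children.
Per-node child counts:
  node 45: 2 child(ren)
  node 37: 1 child(ren)
  node 10: 1 child(ren)
  node 32: 1 child(ren)
  node 18: 1 child(ren)
  node 16: 0 child(ren)
  node 49: 0 child(ren)
Matching nodes: [16, 49]
Count of leaf nodes: 2


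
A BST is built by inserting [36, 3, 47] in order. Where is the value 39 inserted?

Starting tree (level order): [36, 3, 47]
Insertion path: 36 -> 47
Result: insert 39 as left child of 47
Final tree (level order): [36, 3, 47, None, None, 39]


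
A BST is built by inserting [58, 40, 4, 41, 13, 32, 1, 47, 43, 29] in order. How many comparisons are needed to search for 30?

Search path for 30: 58 -> 40 -> 4 -> 13 -> 32 -> 29
Found: False
Comparisons: 6


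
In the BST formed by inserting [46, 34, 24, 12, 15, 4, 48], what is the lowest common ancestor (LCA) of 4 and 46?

Tree insertion order: [46, 34, 24, 12, 15, 4, 48]
Tree (level-order array): [46, 34, 48, 24, None, None, None, 12, None, 4, 15]
In a BST, the LCA of p=4, q=46 is the first node v on the
root-to-leaf path with p <= v <= q (go left if both < v, right if both > v).
Walk from root:
  at 46: 4 <= 46 <= 46, this is the LCA
LCA = 46


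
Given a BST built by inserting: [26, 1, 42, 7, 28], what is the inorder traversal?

Tree insertion order: [26, 1, 42, 7, 28]
Tree (level-order array): [26, 1, 42, None, 7, 28]
Inorder traversal: [1, 7, 26, 28, 42]


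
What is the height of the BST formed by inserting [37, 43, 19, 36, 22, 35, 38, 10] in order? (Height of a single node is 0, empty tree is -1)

Insertion order: [37, 43, 19, 36, 22, 35, 38, 10]
Tree (level-order array): [37, 19, 43, 10, 36, 38, None, None, None, 22, None, None, None, None, 35]
Compute height bottom-up (empty subtree = -1):
  height(10) = 1 + max(-1, -1) = 0
  height(35) = 1 + max(-1, -1) = 0
  height(22) = 1 + max(-1, 0) = 1
  height(36) = 1 + max(1, -1) = 2
  height(19) = 1 + max(0, 2) = 3
  height(38) = 1 + max(-1, -1) = 0
  height(43) = 1 + max(0, -1) = 1
  height(37) = 1 + max(3, 1) = 4
Height = 4


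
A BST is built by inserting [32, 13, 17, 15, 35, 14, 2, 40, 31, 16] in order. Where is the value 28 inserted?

Starting tree (level order): [32, 13, 35, 2, 17, None, 40, None, None, 15, 31, None, None, 14, 16]
Insertion path: 32 -> 13 -> 17 -> 31
Result: insert 28 as left child of 31
Final tree (level order): [32, 13, 35, 2, 17, None, 40, None, None, 15, 31, None, None, 14, 16, 28]


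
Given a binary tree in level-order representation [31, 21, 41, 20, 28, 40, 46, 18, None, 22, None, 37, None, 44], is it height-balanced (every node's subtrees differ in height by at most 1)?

Tree (level-order array): [31, 21, 41, 20, 28, 40, 46, 18, None, 22, None, 37, None, 44]
Definition: a tree is height-balanced if, at every node, |h(left) - h(right)| <= 1 (empty subtree has height -1).
Bottom-up per-node check:
  node 18: h_left=-1, h_right=-1, diff=0 [OK], height=0
  node 20: h_left=0, h_right=-1, diff=1 [OK], height=1
  node 22: h_left=-1, h_right=-1, diff=0 [OK], height=0
  node 28: h_left=0, h_right=-1, diff=1 [OK], height=1
  node 21: h_left=1, h_right=1, diff=0 [OK], height=2
  node 37: h_left=-1, h_right=-1, diff=0 [OK], height=0
  node 40: h_left=0, h_right=-1, diff=1 [OK], height=1
  node 44: h_left=-1, h_right=-1, diff=0 [OK], height=0
  node 46: h_left=0, h_right=-1, diff=1 [OK], height=1
  node 41: h_left=1, h_right=1, diff=0 [OK], height=2
  node 31: h_left=2, h_right=2, diff=0 [OK], height=3
All nodes satisfy the balance condition.
Result: Balanced


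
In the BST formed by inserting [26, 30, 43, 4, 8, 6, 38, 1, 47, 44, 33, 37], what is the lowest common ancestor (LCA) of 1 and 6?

Tree insertion order: [26, 30, 43, 4, 8, 6, 38, 1, 47, 44, 33, 37]
Tree (level-order array): [26, 4, 30, 1, 8, None, 43, None, None, 6, None, 38, 47, None, None, 33, None, 44, None, None, 37]
In a BST, the LCA of p=1, q=6 is the first node v on the
root-to-leaf path with p <= v <= q (go left if both < v, right if both > v).
Walk from root:
  at 26: both 1 and 6 < 26, go left
  at 4: 1 <= 4 <= 6, this is the LCA
LCA = 4


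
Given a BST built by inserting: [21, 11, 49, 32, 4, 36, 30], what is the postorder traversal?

Tree insertion order: [21, 11, 49, 32, 4, 36, 30]
Tree (level-order array): [21, 11, 49, 4, None, 32, None, None, None, 30, 36]
Postorder traversal: [4, 11, 30, 36, 32, 49, 21]


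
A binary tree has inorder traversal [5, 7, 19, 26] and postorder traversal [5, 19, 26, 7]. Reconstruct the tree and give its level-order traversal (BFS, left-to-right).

Inorder:   [5, 7, 19, 26]
Postorder: [5, 19, 26, 7]
Algorithm: postorder visits root last, so walk postorder right-to-left;
each value is the root of the current inorder slice — split it at that
value, recurse on the right subtree first, then the left.
Recursive splits:
  root=7; inorder splits into left=[5], right=[19, 26]
  root=26; inorder splits into left=[19], right=[]
  root=19; inorder splits into left=[], right=[]
  root=5; inorder splits into left=[], right=[]
Reconstructed level-order: [7, 5, 26, 19]


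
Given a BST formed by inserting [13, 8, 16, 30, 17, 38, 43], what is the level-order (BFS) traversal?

Tree insertion order: [13, 8, 16, 30, 17, 38, 43]
Tree (level-order array): [13, 8, 16, None, None, None, 30, 17, 38, None, None, None, 43]
BFS from the root, enqueuing left then right child of each popped node:
  queue [13] -> pop 13, enqueue [8, 16], visited so far: [13]
  queue [8, 16] -> pop 8, enqueue [none], visited so far: [13, 8]
  queue [16] -> pop 16, enqueue [30], visited so far: [13, 8, 16]
  queue [30] -> pop 30, enqueue [17, 38], visited so far: [13, 8, 16, 30]
  queue [17, 38] -> pop 17, enqueue [none], visited so far: [13, 8, 16, 30, 17]
  queue [38] -> pop 38, enqueue [43], visited so far: [13, 8, 16, 30, 17, 38]
  queue [43] -> pop 43, enqueue [none], visited so far: [13, 8, 16, 30, 17, 38, 43]
Result: [13, 8, 16, 30, 17, 38, 43]


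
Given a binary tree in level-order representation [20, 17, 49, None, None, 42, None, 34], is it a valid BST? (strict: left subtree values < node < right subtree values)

Level-order array: [20, 17, 49, None, None, 42, None, 34]
Validate using subtree bounds (lo, hi): at each node, require lo < value < hi,
then recurse left with hi=value and right with lo=value.
Preorder trace (stopping at first violation):
  at node 20 with bounds (-inf, +inf): OK
  at node 17 with bounds (-inf, 20): OK
  at node 49 with bounds (20, +inf): OK
  at node 42 with bounds (20, 49): OK
  at node 34 with bounds (20, 42): OK
No violation found at any node.
Result: Valid BST


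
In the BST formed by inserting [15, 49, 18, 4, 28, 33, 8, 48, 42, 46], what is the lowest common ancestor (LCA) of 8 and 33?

Tree insertion order: [15, 49, 18, 4, 28, 33, 8, 48, 42, 46]
Tree (level-order array): [15, 4, 49, None, 8, 18, None, None, None, None, 28, None, 33, None, 48, 42, None, None, 46]
In a BST, the LCA of p=8, q=33 is the first node v on the
root-to-leaf path with p <= v <= q (go left if both < v, right if both > v).
Walk from root:
  at 15: 8 <= 15 <= 33, this is the LCA
LCA = 15


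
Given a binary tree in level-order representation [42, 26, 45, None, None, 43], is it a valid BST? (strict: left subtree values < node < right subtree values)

Level-order array: [42, 26, 45, None, None, 43]
Validate using subtree bounds (lo, hi): at each node, require lo < value < hi,
then recurse left with hi=value and right with lo=value.
Preorder trace (stopping at first violation):
  at node 42 with bounds (-inf, +inf): OK
  at node 26 with bounds (-inf, 42): OK
  at node 45 with bounds (42, +inf): OK
  at node 43 with bounds (42, 45): OK
No violation found at any node.
Result: Valid BST


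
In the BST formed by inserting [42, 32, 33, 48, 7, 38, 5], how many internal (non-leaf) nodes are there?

Tree built from: [42, 32, 33, 48, 7, 38, 5]
Tree (level-order array): [42, 32, 48, 7, 33, None, None, 5, None, None, 38]
Rule: An internal node has at least one child.
Per-node child counts:
  node 42: 2 child(ren)
  node 32: 2 child(ren)
  node 7: 1 child(ren)
  node 5: 0 child(ren)
  node 33: 1 child(ren)
  node 38: 0 child(ren)
  node 48: 0 child(ren)
Matching nodes: [42, 32, 7, 33]
Count of internal (non-leaf) nodes: 4


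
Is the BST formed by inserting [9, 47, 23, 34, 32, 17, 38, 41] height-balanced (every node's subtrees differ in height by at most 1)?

Tree (level-order array): [9, None, 47, 23, None, 17, 34, None, None, 32, 38, None, None, None, 41]
Definition: a tree is height-balanced if, at every node, |h(left) - h(right)| <= 1 (empty subtree has height -1).
Bottom-up per-node check:
  node 17: h_left=-1, h_right=-1, diff=0 [OK], height=0
  node 32: h_left=-1, h_right=-1, diff=0 [OK], height=0
  node 41: h_left=-1, h_right=-1, diff=0 [OK], height=0
  node 38: h_left=-1, h_right=0, diff=1 [OK], height=1
  node 34: h_left=0, h_right=1, diff=1 [OK], height=2
  node 23: h_left=0, h_right=2, diff=2 [FAIL (|0-2|=2 > 1)], height=3
  node 47: h_left=3, h_right=-1, diff=4 [FAIL (|3--1|=4 > 1)], height=4
  node 9: h_left=-1, h_right=4, diff=5 [FAIL (|-1-4|=5 > 1)], height=5
Node 23 violates the condition: |0 - 2| = 2 > 1.
Result: Not balanced
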